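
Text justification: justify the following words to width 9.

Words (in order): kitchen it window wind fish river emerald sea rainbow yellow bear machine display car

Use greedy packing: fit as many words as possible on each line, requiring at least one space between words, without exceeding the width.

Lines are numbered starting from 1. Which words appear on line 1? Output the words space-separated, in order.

Line 1: ['kitchen'] (min_width=7, slack=2)
Line 2: ['it', 'window'] (min_width=9, slack=0)
Line 3: ['wind', 'fish'] (min_width=9, slack=0)
Line 4: ['river'] (min_width=5, slack=4)
Line 5: ['emerald'] (min_width=7, slack=2)
Line 6: ['sea'] (min_width=3, slack=6)
Line 7: ['rainbow'] (min_width=7, slack=2)
Line 8: ['yellow'] (min_width=6, slack=3)
Line 9: ['bear'] (min_width=4, slack=5)
Line 10: ['machine'] (min_width=7, slack=2)
Line 11: ['display'] (min_width=7, slack=2)
Line 12: ['car'] (min_width=3, slack=6)

Answer: kitchen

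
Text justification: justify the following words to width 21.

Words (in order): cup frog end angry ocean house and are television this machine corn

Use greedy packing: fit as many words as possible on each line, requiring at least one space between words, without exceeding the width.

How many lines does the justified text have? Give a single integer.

Line 1: ['cup', 'frog', 'end', 'angry'] (min_width=18, slack=3)
Line 2: ['ocean', 'house', 'and', 'are'] (min_width=19, slack=2)
Line 3: ['television', 'this'] (min_width=15, slack=6)
Line 4: ['machine', 'corn'] (min_width=12, slack=9)
Total lines: 4

Answer: 4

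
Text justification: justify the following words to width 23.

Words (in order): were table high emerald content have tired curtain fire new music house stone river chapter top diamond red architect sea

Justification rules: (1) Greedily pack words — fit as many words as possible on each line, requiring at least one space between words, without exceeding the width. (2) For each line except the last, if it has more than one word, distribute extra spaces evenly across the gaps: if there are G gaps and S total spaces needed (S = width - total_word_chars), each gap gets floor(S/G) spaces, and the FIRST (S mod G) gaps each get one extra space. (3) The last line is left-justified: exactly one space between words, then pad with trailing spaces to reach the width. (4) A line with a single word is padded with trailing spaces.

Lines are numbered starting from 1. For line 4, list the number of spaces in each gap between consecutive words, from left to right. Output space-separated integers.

Answer: 4 4

Derivation:
Line 1: ['were', 'table', 'high', 'emerald'] (min_width=23, slack=0)
Line 2: ['content', 'have', 'tired'] (min_width=18, slack=5)
Line 3: ['curtain', 'fire', 'new', 'music'] (min_width=22, slack=1)
Line 4: ['house', 'stone', 'river'] (min_width=17, slack=6)
Line 5: ['chapter', 'top', 'diamond', 'red'] (min_width=23, slack=0)
Line 6: ['architect', 'sea'] (min_width=13, slack=10)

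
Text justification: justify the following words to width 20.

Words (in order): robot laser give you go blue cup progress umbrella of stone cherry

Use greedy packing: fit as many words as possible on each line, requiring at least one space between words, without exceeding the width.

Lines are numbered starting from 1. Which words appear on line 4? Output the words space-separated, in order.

Line 1: ['robot', 'laser', 'give', 'you'] (min_width=20, slack=0)
Line 2: ['go', 'blue', 'cup', 'progress'] (min_width=20, slack=0)
Line 3: ['umbrella', 'of', 'stone'] (min_width=17, slack=3)
Line 4: ['cherry'] (min_width=6, slack=14)

Answer: cherry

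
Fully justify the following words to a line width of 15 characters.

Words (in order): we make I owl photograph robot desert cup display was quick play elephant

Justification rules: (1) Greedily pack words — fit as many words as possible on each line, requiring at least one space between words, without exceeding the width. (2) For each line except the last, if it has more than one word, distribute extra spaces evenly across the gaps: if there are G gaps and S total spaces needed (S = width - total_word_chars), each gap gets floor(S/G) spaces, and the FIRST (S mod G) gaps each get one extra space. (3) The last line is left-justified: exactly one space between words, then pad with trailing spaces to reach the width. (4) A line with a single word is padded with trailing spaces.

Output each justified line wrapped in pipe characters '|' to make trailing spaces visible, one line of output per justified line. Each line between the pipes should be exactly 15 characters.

Answer: |we  make  I owl|
|photograph     |
|robot    desert|
|cup display was|
|quick      play|
|elephant       |

Derivation:
Line 1: ['we', 'make', 'I', 'owl'] (min_width=13, slack=2)
Line 2: ['photograph'] (min_width=10, slack=5)
Line 3: ['robot', 'desert'] (min_width=12, slack=3)
Line 4: ['cup', 'display', 'was'] (min_width=15, slack=0)
Line 5: ['quick', 'play'] (min_width=10, slack=5)
Line 6: ['elephant'] (min_width=8, slack=7)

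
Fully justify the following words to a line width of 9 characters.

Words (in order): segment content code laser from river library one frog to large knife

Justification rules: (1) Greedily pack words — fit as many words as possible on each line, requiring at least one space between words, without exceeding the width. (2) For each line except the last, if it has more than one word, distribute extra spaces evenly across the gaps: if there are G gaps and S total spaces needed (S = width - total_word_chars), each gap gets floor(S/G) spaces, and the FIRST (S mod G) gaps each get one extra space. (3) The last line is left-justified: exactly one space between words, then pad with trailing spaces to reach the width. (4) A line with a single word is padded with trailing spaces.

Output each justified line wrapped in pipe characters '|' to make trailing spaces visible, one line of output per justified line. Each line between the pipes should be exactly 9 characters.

Line 1: ['segment'] (min_width=7, slack=2)
Line 2: ['content'] (min_width=7, slack=2)
Line 3: ['code'] (min_width=4, slack=5)
Line 4: ['laser'] (min_width=5, slack=4)
Line 5: ['from'] (min_width=4, slack=5)
Line 6: ['river'] (min_width=5, slack=4)
Line 7: ['library'] (min_width=7, slack=2)
Line 8: ['one', 'frog'] (min_width=8, slack=1)
Line 9: ['to', 'large'] (min_width=8, slack=1)
Line 10: ['knife'] (min_width=5, slack=4)

Answer: |segment  |
|content  |
|code     |
|laser    |
|from     |
|river    |
|library  |
|one  frog|
|to  large|
|knife    |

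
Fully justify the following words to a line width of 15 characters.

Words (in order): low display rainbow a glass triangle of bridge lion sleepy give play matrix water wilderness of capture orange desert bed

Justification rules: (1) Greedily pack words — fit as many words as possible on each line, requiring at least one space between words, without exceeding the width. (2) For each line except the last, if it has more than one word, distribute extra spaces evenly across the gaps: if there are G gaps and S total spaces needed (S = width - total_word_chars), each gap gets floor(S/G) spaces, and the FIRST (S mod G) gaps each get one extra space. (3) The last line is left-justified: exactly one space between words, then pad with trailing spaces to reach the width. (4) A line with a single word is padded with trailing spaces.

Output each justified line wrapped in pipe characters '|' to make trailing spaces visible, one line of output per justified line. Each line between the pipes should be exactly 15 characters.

Line 1: ['low', 'display'] (min_width=11, slack=4)
Line 2: ['rainbow', 'a', 'glass'] (min_width=15, slack=0)
Line 3: ['triangle', 'of'] (min_width=11, slack=4)
Line 4: ['bridge', 'lion'] (min_width=11, slack=4)
Line 5: ['sleepy', 'give'] (min_width=11, slack=4)
Line 6: ['play', 'matrix'] (min_width=11, slack=4)
Line 7: ['water'] (min_width=5, slack=10)
Line 8: ['wilderness', 'of'] (min_width=13, slack=2)
Line 9: ['capture', 'orange'] (min_width=14, slack=1)
Line 10: ['desert', 'bed'] (min_width=10, slack=5)

Answer: |low     display|
|rainbow a glass|
|triangle     of|
|bridge     lion|
|sleepy     give|
|play     matrix|
|water          |
|wilderness   of|
|capture  orange|
|desert bed     |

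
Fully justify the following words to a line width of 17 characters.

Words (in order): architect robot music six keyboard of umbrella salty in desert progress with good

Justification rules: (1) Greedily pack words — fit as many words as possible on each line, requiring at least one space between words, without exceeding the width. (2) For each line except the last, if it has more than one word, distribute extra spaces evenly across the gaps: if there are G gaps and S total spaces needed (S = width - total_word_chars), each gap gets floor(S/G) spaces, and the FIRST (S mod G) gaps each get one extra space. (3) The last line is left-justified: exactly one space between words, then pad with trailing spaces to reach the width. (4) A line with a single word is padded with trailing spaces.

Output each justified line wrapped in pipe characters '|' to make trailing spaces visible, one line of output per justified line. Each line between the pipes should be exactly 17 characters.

Answer: |architect   robot|
|music         six|
|keyboard       of|
|umbrella salty in|
|desert   progress|
|with good        |

Derivation:
Line 1: ['architect', 'robot'] (min_width=15, slack=2)
Line 2: ['music', 'six'] (min_width=9, slack=8)
Line 3: ['keyboard', 'of'] (min_width=11, slack=6)
Line 4: ['umbrella', 'salty', 'in'] (min_width=17, slack=0)
Line 5: ['desert', 'progress'] (min_width=15, slack=2)
Line 6: ['with', 'good'] (min_width=9, slack=8)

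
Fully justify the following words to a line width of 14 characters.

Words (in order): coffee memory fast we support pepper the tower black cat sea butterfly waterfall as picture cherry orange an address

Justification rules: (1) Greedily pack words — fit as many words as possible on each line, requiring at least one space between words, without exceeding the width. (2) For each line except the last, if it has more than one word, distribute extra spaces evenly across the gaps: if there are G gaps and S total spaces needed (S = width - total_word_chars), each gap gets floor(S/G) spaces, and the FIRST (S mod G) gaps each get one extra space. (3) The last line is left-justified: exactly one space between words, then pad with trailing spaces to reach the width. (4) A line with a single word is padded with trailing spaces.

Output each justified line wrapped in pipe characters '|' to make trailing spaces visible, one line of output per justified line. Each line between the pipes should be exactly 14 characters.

Answer: |coffee  memory|
|fast        we|
|support pepper|
|the      tower|
|black  cat sea|
|butterfly     |
|waterfall   as|
|picture cherry|
|orange      an|
|address       |

Derivation:
Line 1: ['coffee', 'memory'] (min_width=13, slack=1)
Line 2: ['fast', 'we'] (min_width=7, slack=7)
Line 3: ['support', 'pepper'] (min_width=14, slack=0)
Line 4: ['the', 'tower'] (min_width=9, slack=5)
Line 5: ['black', 'cat', 'sea'] (min_width=13, slack=1)
Line 6: ['butterfly'] (min_width=9, slack=5)
Line 7: ['waterfall', 'as'] (min_width=12, slack=2)
Line 8: ['picture', 'cherry'] (min_width=14, slack=0)
Line 9: ['orange', 'an'] (min_width=9, slack=5)
Line 10: ['address'] (min_width=7, slack=7)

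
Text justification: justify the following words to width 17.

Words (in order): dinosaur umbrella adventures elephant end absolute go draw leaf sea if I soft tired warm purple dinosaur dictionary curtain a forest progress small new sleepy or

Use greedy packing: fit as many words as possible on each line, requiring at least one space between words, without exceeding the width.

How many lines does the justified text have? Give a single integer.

Line 1: ['dinosaur', 'umbrella'] (min_width=17, slack=0)
Line 2: ['adventures'] (min_width=10, slack=7)
Line 3: ['elephant', 'end'] (min_width=12, slack=5)
Line 4: ['absolute', 'go', 'draw'] (min_width=16, slack=1)
Line 5: ['leaf', 'sea', 'if', 'I'] (min_width=13, slack=4)
Line 6: ['soft', 'tired', 'warm'] (min_width=15, slack=2)
Line 7: ['purple', 'dinosaur'] (min_width=15, slack=2)
Line 8: ['dictionary'] (min_width=10, slack=7)
Line 9: ['curtain', 'a', 'forest'] (min_width=16, slack=1)
Line 10: ['progress', 'small'] (min_width=14, slack=3)
Line 11: ['new', 'sleepy', 'or'] (min_width=13, slack=4)
Total lines: 11

Answer: 11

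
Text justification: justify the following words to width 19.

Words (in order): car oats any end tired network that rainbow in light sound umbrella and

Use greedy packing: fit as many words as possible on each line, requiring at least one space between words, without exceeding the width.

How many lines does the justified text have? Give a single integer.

Line 1: ['car', 'oats', 'any', 'end'] (min_width=16, slack=3)
Line 2: ['tired', 'network', 'that'] (min_width=18, slack=1)
Line 3: ['rainbow', 'in', 'light'] (min_width=16, slack=3)
Line 4: ['sound', 'umbrella', 'and'] (min_width=18, slack=1)
Total lines: 4

Answer: 4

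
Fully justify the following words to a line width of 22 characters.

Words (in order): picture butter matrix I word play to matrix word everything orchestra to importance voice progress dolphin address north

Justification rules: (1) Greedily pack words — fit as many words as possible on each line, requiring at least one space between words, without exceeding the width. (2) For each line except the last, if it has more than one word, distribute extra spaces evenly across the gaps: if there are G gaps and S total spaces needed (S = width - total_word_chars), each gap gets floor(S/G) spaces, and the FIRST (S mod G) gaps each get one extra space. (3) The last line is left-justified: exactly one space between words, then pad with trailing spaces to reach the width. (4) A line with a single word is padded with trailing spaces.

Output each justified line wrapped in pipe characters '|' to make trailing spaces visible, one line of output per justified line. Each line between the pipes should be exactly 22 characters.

Line 1: ['picture', 'butter', 'matrix'] (min_width=21, slack=1)
Line 2: ['I', 'word', 'play', 'to', 'matrix'] (min_width=21, slack=1)
Line 3: ['word', 'everything'] (min_width=15, slack=7)
Line 4: ['orchestra', 'to'] (min_width=12, slack=10)
Line 5: ['importance', 'voice'] (min_width=16, slack=6)
Line 6: ['progress', 'dolphin'] (min_width=16, slack=6)
Line 7: ['address', 'north'] (min_width=13, slack=9)

Answer: |picture  butter matrix|
|I  word play to matrix|
|word        everything|
|orchestra           to|
|importance       voice|
|progress       dolphin|
|address north         |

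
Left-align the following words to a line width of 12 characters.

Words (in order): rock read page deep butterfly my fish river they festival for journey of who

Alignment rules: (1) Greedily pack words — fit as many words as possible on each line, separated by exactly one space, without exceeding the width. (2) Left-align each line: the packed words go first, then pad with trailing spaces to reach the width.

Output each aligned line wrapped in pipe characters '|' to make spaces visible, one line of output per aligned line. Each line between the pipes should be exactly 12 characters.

Answer: |rock read   |
|page deep   |
|butterfly my|
|fish river  |
|they        |
|festival for|
|journey of  |
|who         |

Derivation:
Line 1: ['rock', 'read'] (min_width=9, slack=3)
Line 2: ['page', 'deep'] (min_width=9, slack=3)
Line 3: ['butterfly', 'my'] (min_width=12, slack=0)
Line 4: ['fish', 'river'] (min_width=10, slack=2)
Line 5: ['they'] (min_width=4, slack=8)
Line 6: ['festival', 'for'] (min_width=12, slack=0)
Line 7: ['journey', 'of'] (min_width=10, slack=2)
Line 8: ['who'] (min_width=3, slack=9)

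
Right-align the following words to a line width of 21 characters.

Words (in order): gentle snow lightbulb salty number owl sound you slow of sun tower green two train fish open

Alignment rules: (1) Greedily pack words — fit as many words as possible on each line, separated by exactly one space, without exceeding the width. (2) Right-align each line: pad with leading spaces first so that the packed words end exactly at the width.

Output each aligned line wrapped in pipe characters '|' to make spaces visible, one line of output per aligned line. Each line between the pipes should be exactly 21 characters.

Line 1: ['gentle', 'snow', 'lightbulb'] (min_width=21, slack=0)
Line 2: ['salty', 'number', 'owl'] (min_width=16, slack=5)
Line 3: ['sound', 'you', 'slow', 'of', 'sun'] (min_width=21, slack=0)
Line 4: ['tower', 'green', 'two', 'train'] (min_width=21, slack=0)
Line 5: ['fish', 'open'] (min_width=9, slack=12)

Answer: |gentle snow lightbulb|
|     salty number owl|
|sound you slow of sun|
|tower green two train|
|            fish open|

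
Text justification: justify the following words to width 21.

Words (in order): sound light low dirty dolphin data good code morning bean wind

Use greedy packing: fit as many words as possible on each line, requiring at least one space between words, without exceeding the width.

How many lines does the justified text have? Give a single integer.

Answer: 4

Derivation:
Line 1: ['sound', 'light', 'low', 'dirty'] (min_width=21, slack=0)
Line 2: ['dolphin', 'data', 'good'] (min_width=17, slack=4)
Line 3: ['code', 'morning', 'bean'] (min_width=17, slack=4)
Line 4: ['wind'] (min_width=4, slack=17)
Total lines: 4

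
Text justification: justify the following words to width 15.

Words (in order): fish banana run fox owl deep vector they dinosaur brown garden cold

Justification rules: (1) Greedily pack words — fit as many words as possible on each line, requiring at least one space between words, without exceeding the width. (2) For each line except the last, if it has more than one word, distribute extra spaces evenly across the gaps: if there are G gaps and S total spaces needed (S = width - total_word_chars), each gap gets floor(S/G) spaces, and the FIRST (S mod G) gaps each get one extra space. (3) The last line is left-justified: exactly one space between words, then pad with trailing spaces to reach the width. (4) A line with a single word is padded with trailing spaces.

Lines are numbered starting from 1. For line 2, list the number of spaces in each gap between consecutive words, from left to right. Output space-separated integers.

Answer: 3 2

Derivation:
Line 1: ['fish', 'banana', 'run'] (min_width=15, slack=0)
Line 2: ['fox', 'owl', 'deep'] (min_width=12, slack=3)
Line 3: ['vector', 'they'] (min_width=11, slack=4)
Line 4: ['dinosaur', 'brown'] (min_width=14, slack=1)
Line 5: ['garden', 'cold'] (min_width=11, slack=4)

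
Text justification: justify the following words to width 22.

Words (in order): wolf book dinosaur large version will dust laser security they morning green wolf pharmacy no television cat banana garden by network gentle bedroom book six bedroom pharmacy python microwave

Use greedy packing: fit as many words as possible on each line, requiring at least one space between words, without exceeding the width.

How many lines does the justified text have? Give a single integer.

Line 1: ['wolf', 'book', 'dinosaur'] (min_width=18, slack=4)
Line 2: ['large', 'version', 'will'] (min_width=18, slack=4)
Line 3: ['dust', 'laser', 'security'] (min_width=19, slack=3)
Line 4: ['they', 'morning', 'green'] (min_width=18, slack=4)
Line 5: ['wolf', 'pharmacy', 'no'] (min_width=16, slack=6)
Line 6: ['television', 'cat', 'banana'] (min_width=21, slack=1)
Line 7: ['garden', 'by', 'network'] (min_width=17, slack=5)
Line 8: ['gentle', 'bedroom', 'book'] (min_width=19, slack=3)
Line 9: ['six', 'bedroom', 'pharmacy'] (min_width=20, slack=2)
Line 10: ['python', 'microwave'] (min_width=16, slack=6)
Total lines: 10

Answer: 10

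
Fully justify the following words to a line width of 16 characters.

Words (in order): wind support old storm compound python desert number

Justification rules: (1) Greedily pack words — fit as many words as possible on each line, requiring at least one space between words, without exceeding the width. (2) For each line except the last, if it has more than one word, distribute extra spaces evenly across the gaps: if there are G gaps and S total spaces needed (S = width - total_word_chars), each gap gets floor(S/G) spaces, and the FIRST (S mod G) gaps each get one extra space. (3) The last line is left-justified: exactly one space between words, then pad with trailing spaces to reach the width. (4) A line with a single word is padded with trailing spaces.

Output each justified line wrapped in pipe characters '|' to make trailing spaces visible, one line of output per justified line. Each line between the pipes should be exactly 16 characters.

Answer: |wind support old|
|storm   compound|
|python    desert|
|number          |

Derivation:
Line 1: ['wind', 'support', 'old'] (min_width=16, slack=0)
Line 2: ['storm', 'compound'] (min_width=14, slack=2)
Line 3: ['python', 'desert'] (min_width=13, slack=3)
Line 4: ['number'] (min_width=6, slack=10)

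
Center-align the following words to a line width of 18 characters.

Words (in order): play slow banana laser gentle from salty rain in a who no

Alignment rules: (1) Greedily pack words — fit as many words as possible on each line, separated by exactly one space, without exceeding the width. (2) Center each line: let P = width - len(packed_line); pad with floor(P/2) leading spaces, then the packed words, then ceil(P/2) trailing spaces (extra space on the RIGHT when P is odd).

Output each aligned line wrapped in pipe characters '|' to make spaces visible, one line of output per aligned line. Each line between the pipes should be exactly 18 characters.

Line 1: ['play', 'slow', 'banana'] (min_width=16, slack=2)
Line 2: ['laser', 'gentle', 'from'] (min_width=17, slack=1)
Line 3: ['salty', 'rain', 'in', 'a'] (min_width=15, slack=3)
Line 4: ['who', 'no'] (min_width=6, slack=12)

Answer: | play slow banana |
|laser gentle from |
| salty rain in a  |
|      who no      |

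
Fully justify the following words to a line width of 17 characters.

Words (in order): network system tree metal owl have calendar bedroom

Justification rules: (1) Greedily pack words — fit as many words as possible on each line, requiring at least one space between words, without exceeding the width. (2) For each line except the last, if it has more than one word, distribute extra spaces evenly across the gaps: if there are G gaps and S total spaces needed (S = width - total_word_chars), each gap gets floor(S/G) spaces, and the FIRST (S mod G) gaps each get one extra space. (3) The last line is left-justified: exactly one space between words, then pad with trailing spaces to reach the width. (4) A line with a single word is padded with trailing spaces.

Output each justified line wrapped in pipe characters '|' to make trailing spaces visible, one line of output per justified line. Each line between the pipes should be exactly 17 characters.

Answer: |network    system|
|tree   metal  owl|
|have     calendar|
|bedroom          |

Derivation:
Line 1: ['network', 'system'] (min_width=14, slack=3)
Line 2: ['tree', 'metal', 'owl'] (min_width=14, slack=3)
Line 3: ['have', 'calendar'] (min_width=13, slack=4)
Line 4: ['bedroom'] (min_width=7, slack=10)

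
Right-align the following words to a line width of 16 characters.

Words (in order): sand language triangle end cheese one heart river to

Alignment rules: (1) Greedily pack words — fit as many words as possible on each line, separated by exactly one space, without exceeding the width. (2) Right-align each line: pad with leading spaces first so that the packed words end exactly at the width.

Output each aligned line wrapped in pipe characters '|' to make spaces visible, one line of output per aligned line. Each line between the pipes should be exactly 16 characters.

Line 1: ['sand', 'language'] (min_width=13, slack=3)
Line 2: ['triangle', 'end'] (min_width=12, slack=4)
Line 3: ['cheese', 'one', 'heart'] (min_width=16, slack=0)
Line 4: ['river', 'to'] (min_width=8, slack=8)

Answer: |   sand language|
|    triangle end|
|cheese one heart|
|        river to|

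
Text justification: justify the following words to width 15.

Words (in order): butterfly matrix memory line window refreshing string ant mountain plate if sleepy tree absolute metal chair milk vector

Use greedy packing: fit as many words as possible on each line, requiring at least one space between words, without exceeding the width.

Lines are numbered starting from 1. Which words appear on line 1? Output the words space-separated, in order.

Line 1: ['butterfly'] (min_width=9, slack=6)
Line 2: ['matrix', 'memory'] (min_width=13, slack=2)
Line 3: ['line', 'window'] (min_width=11, slack=4)
Line 4: ['refreshing'] (min_width=10, slack=5)
Line 5: ['string', 'ant'] (min_width=10, slack=5)
Line 6: ['mountain', 'plate'] (min_width=14, slack=1)
Line 7: ['if', 'sleepy', 'tree'] (min_width=14, slack=1)
Line 8: ['absolute', 'metal'] (min_width=14, slack=1)
Line 9: ['chair', 'milk'] (min_width=10, slack=5)
Line 10: ['vector'] (min_width=6, slack=9)

Answer: butterfly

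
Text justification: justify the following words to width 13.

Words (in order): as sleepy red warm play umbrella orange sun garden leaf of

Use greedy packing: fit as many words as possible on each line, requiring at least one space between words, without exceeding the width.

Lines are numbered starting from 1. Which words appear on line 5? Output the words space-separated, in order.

Answer: garden leaf

Derivation:
Line 1: ['as', 'sleepy', 'red'] (min_width=13, slack=0)
Line 2: ['warm', 'play'] (min_width=9, slack=4)
Line 3: ['umbrella'] (min_width=8, slack=5)
Line 4: ['orange', 'sun'] (min_width=10, slack=3)
Line 5: ['garden', 'leaf'] (min_width=11, slack=2)
Line 6: ['of'] (min_width=2, slack=11)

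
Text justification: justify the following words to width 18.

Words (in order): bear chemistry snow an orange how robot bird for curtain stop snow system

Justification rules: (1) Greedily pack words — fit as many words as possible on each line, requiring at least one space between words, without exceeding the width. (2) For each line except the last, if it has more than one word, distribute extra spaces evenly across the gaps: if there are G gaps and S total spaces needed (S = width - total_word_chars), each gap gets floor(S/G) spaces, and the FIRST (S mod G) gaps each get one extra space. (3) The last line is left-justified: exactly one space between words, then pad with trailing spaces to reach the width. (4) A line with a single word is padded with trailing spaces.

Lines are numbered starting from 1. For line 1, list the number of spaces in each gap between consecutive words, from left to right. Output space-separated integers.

Answer: 5

Derivation:
Line 1: ['bear', 'chemistry'] (min_width=14, slack=4)
Line 2: ['snow', 'an', 'orange', 'how'] (min_width=18, slack=0)
Line 3: ['robot', 'bird', 'for'] (min_width=14, slack=4)
Line 4: ['curtain', 'stop', 'snow'] (min_width=17, slack=1)
Line 5: ['system'] (min_width=6, slack=12)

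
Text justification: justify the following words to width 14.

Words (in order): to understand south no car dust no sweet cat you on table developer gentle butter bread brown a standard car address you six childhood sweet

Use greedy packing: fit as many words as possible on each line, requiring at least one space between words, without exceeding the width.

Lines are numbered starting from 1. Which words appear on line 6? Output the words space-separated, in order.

Answer: developer

Derivation:
Line 1: ['to', 'understand'] (min_width=13, slack=1)
Line 2: ['south', 'no', 'car'] (min_width=12, slack=2)
Line 3: ['dust', 'no', 'sweet'] (min_width=13, slack=1)
Line 4: ['cat', 'you', 'on'] (min_width=10, slack=4)
Line 5: ['table'] (min_width=5, slack=9)
Line 6: ['developer'] (min_width=9, slack=5)
Line 7: ['gentle', 'butter'] (min_width=13, slack=1)
Line 8: ['bread', 'brown', 'a'] (min_width=13, slack=1)
Line 9: ['standard', 'car'] (min_width=12, slack=2)
Line 10: ['address', 'you'] (min_width=11, slack=3)
Line 11: ['six', 'childhood'] (min_width=13, slack=1)
Line 12: ['sweet'] (min_width=5, slack=9)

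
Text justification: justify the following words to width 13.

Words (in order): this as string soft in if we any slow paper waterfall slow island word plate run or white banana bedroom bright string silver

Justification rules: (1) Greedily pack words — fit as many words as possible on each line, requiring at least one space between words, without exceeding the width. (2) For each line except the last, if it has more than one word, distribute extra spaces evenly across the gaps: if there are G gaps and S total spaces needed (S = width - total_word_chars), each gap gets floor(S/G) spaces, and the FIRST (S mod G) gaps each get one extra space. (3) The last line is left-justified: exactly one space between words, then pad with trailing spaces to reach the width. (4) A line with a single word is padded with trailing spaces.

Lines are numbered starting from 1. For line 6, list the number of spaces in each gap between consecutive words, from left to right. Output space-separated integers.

Line 1: ['this', 'as'] (min_width=7, slack=6)
Line 2: ['string', 'soft'] (min_width=11, slack=2)
Line 3: ['in', 'if', 'we', 'any'] (min_width=12, slack=1)
Line 4: ['slow', 'paper'] (min_width=10, slack=3)
Line 5: ['waterfall'] (min_width=9, slack=4)
Line 6: ['slow', 'island'] (min_width=11, slack=2)
Line 7: ['word', 'plate'] (min_width=10, slack=3)
Line 8: ['run', 'or', 'white'] (min_width=12, slack=1)
Line 9: ['banana'] (min_width=6, slack=7)
Line 10: ['bedroom'] (min_width=7, slack=6)
Line 11: ['bright', 'string'] (min_width=13, slack=0)
Line 12: ['silver'] (min_width=6, slack=7)

Answer: 3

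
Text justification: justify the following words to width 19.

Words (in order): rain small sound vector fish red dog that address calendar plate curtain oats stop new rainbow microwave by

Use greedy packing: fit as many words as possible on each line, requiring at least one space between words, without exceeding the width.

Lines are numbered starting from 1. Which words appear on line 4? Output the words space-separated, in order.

Line 1: ['rain', 'small', 'sound'] (min_width=16, slack=3)
Line 2: ['vector', 'fish', 'red', 'dog'] (min_width=19, slack=0)
Line 3: ['that', 'address'] (min_width=12, slack=7)
Line 4: ['calendar', 'plate'] (min_width=14, slack=5)
Line 5: ['curtain', 'oats', 'stop'] (min_width=17, slack=2)
Line 6: ['new', 'rainbow'] (min_width=11, slack=8)
Line 7: ['microwave', 'by'] (min_width=12, slack=7)

Answer: calendar plate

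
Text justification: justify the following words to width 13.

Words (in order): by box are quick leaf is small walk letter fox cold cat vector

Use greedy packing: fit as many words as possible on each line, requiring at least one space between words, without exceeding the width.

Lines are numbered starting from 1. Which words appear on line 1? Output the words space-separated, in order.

Line 1: ['by', 'box', 'are'] (min_width=10, slack=3)
Line 2: ['quick', 'leaf', 'is'] (min_width=13, slack=0)
Line 3: ['small', 'walk'] (min_width=10, slack=3)
Line 4: ['letter', 'fox'] (min_width=10, slack=3)
Line 5: ['cold', 'cat'] (min_width=8, slack=5)
Line 6: ['vector'] (min_width=6, slack=7)

Answer: by box are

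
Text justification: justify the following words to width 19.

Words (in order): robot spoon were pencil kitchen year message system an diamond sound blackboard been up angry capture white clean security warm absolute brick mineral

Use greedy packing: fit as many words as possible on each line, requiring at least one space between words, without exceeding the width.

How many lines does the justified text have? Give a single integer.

Answer: 9

Derivation:
Line 1: ['robot', 'spoon', 'were'] (min_width=16, slack=3)
Line 2: ['pencil', 'kitchen', 'year'] (min_width=19, slack=0)
Line 3: ['message', 'system', 'an'] (min_width=17, slack=2)
Line 4: ['diamond', 'sound'] (min_width=13, slack=6)
Line 5: ['blackboard', 'been', 'up'] (min_width=18, slack=1)
Line 6: ['angry', 'capture', 'white'] (min_width=19, slack=0)
Line 7: ['clean', 'security', 'warm'] (min_width=19, slack=0)
Line 8: ['absolute', 'brick'] (min_width=14, slack=5)
Line 9: ['mineral'] (min_width=7, slack=12)
Total lines: 9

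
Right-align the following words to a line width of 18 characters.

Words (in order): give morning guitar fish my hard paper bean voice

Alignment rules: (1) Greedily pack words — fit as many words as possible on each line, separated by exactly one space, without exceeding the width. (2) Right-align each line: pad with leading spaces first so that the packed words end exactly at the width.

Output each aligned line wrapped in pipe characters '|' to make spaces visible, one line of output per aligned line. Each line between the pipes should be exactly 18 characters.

Line 1: ['give', 'morning'] (min_width=12, slack=6)
Line 2: ['guitar', 'fish', 'my'] (min_width=14, slack=4)
Line 3: ['hard', 'paper', 'bean'] (min_width=15, slack=3)
Line 4: ['voice'] (min_width=5, slack=13)

Answer: |      give morning|
|    guitar fish my|
|   hard paper bean|
|             voice|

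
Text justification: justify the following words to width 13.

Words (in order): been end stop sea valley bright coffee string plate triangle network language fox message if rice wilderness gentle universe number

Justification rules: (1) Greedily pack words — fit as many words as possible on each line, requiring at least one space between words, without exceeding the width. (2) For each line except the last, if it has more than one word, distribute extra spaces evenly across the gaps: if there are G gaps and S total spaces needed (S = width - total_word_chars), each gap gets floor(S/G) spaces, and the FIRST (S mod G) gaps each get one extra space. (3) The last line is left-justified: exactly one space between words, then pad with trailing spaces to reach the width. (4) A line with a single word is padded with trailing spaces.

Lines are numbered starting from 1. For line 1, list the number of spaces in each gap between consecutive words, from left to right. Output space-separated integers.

Answer: 1 1

Derivation:
Line 1: ['been', 'end', 'stop'] (min_width=13, slack=0)
Line 2: ['sea', 'valley'] (min_width=10, slack=3)
Line 3: ['bright', 'coffee'] (min_width=13, slack=0)
Line 4: ['string', 'plate'] (min_width=12, slack=1)
Line 5: ['triangle'] (min_width=8, slack=5)
Line 6: ['network'] (min_width=7, slack=6)
Line 7: ['language', 'fox'] (min_width=12, slack=1)
Line 8: ['message', 'if'] (min_width=10, slack=3)
Line 9: ['rice'] (min_width=4, slack=9)
Line 10: ['wilderness'] (min_width=10, slack=3)
Line 11: ['gentle'] (min_width=6, slack=7)
Line 12: ['universe'] (min_width=8, slack=5)
Line 13: ['number'] (min_width=6, slack=7)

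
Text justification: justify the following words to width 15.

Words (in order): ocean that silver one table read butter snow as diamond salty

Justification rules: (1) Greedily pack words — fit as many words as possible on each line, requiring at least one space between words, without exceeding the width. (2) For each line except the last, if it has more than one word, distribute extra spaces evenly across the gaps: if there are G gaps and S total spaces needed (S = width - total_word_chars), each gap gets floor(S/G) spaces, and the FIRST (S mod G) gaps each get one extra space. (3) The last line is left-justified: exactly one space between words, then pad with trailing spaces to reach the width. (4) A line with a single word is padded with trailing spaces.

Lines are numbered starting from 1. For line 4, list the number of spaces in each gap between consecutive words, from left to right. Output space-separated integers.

Answer: 2 1

Derivation:
Line 1: ['ocean', 'that'] (min_width=10, slack=5)
Line 2: ['silver', 'one'] (min_width=10, slack=5)
Line 3: ['table', 'read'] (min_width=10, slack=5)
Line 4: ['butter', 'snow', 'as'] (min_width=14, slack=1)
Line 5: ['diamond', 'salty'] (min_width=13, slack=2)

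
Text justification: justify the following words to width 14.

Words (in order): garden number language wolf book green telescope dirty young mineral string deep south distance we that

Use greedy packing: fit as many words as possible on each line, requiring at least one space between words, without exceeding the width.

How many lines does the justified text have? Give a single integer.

Line 1: ['garden', 'number'] (min_width=13, slack=1)
Line 2: ['language', 'wolf'] (min_width=13, slack=1)
Line 3: ['book', 'green'] (min_width=10, slack=4)
Line 4: ['telescope'] (min_width=9, slack=5)
Line 5: ['dirty', 'young'] (min_width=11, slack=3)
Line 6: ['mineral', 'string'] (min_width=14, slack=0)
Line 7: ['deep', 'south'] (min_width=10, slack=4)
Line 8: ['distance', 'we'] (min_width=11, slack=3)
Line 9: ['that'] (min_width=4, slack=10)
Total lines: 9

Answer: 9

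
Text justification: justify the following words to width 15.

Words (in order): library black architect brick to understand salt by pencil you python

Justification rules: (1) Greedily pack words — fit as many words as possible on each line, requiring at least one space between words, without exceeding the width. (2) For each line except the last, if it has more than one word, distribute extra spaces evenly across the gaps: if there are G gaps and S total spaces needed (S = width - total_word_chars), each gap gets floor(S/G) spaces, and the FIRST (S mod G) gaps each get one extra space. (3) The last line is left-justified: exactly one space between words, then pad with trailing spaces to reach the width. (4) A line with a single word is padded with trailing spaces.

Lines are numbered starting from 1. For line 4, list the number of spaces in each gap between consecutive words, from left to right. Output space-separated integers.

Line 1: ['library', 'black'] (min_width=13, slack=2)
Line 2: ['architect', 'brick'] (min_width=15, slack=0)
Line 3: ['to', 'understand'] (min_width=13, slack=2)
Line 4: ['salt', 'by', 'pencil'] (min_width=14, slack=1)
Line 5: ['you', 'python'] (min_width=10, slack=5)

Answer: 2 1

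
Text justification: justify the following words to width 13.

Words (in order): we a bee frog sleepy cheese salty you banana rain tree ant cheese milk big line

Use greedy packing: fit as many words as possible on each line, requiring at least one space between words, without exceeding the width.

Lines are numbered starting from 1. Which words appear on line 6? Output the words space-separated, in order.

Answer: cheese milk

Derivation:
Line 1: ['we', 'a', 'bee', 'frog'] (min_width=13, slack=0)
Line 2: ['sleepy', 'cheese'] (min_width=13, slack=0)
Line 3: ['salty', 'you'] (min_width=9, slack=4)
Line 4: ['banana', 'rain'] (min_width=11, slack=2)
Line 5: ['tree', 'ant'] (min_width=8, slack=5)
Line 6: ['cheese', 'milk'] (min_width=11, slack=2)
Line 7: ['big', 'line'] (min_width=8, slack=5)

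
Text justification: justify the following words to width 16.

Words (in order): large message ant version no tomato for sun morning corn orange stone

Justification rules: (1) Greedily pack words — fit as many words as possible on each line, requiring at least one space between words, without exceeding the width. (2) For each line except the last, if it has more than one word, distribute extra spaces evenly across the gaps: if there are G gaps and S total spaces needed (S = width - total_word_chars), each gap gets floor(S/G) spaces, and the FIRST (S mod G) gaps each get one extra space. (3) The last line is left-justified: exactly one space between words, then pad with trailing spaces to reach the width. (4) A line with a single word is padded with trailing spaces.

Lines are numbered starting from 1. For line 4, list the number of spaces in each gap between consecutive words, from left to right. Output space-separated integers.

Line 1: ['large', 'message'] (min_width=13, slack=3)
Line 2: ['ant', 'version', 'no'] (min_width=14, slack=2)
Line 3: ['tomato', 'for', 'sun'] (min_width=14, slack=2)
Line 4: ['morning', 'corn'] (min_width=12, slack=4)
Line 5: ['orange', 'stone'] (min_width=12, slack=4)

Answer: 5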